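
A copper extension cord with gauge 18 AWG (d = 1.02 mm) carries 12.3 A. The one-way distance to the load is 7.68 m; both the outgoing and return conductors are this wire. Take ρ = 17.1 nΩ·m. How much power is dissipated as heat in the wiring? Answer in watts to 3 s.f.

ρ = 17.1 nΩ·m = 1.71×10^-8 Ω·m
A = π(1.02/2 mm)² = π(5.1000e-04 m)² = 8.171e-07 m²
Total conductor length (both ways) L = 2 × 7.68 = 15.36 m
R = ρL/A = (1.71×10^-8)(15.36)/(8.171e-07) = 0.3214 Ω
P = I²R = (12.3)² × 0.3214 = 48.6 W

48.6 W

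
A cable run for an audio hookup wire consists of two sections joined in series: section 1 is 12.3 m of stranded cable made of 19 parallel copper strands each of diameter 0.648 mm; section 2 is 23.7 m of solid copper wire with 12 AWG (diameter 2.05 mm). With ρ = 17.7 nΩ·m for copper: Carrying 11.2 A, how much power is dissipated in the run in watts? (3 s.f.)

20.3 W

ρ = 17.7 nΩ·m = 1.77×10^-8 Ω·m
Section 1: A_strand = π(3.2400e-04)² = 3.298e-07 m²; R₁ = ρL/(N·A_s) = (1.77×10^-8)(12.3)/(19×3.298e-07) = 0.03474 Ω
Section 2: A = π(2.05/2 mm)² = π(1.0250e-03 m)² = 3.301e-06 m²
R₂ = (1.77×10^-8)(23.7)/(3.301e-06) = 0.1271 Ω
R = R₁ + R₂ = 0.1618 Ω
P = I²R = (11.2)² × 0.1618 = 20.3 W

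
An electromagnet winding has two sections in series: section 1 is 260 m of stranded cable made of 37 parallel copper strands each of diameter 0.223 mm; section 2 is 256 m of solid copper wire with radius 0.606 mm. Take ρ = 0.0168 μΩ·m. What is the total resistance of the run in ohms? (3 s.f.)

6.75 Ω

ρ = 0.0168 μΩ·m = 1.68×10^-8 Ω·m
Section 1: A_strand = π(1.1150e-04)² = 3.906e-08 m²; R₁ = ρL/(N·A_s) = (1.68×10^-8)(260)/(37×3.906e-08) = 3.023 Ω
Section 2: A = πr² = π(6.0600e-04 m)² = 1.154e-06 m²
R₂ = (1.68×10^-8)(256)/(1.154e-06) = 3.728 Ω
R = R₁ + R₂ = 6.75 Ω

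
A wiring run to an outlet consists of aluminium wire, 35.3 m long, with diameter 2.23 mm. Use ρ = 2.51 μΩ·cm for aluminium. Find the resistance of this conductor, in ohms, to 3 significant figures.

ρ = 2.51 μΩ·cm = 2.51×10^-8 Ω·m
A = π(d/2)² = π(1.1150e-03 m)² = 3.906e-06 m²
R = ρL/A = (2.51×10^-8)(35.3 m)/(3.906e-06 m²) = 0.227 Ω

0.227 Ω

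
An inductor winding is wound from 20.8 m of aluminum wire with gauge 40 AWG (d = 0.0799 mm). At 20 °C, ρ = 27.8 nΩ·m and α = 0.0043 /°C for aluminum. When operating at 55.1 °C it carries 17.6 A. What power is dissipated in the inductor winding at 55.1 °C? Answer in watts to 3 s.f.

41100 W

ρ = 27.8 nΩ·m = 2.78×10^-8 Ω·m
A = π(0.0799/2 mm)² = π(3.9950e-05 m)² = 5.014e-09 m²
R₍20₎ = ρL/A = (2.78×10^-8)(20.8)/(5.014e-09) = 115.3 Ω
R₍55.1₎ = R₍20₎(1 + αΔT) = 115.3 × (1 + 0.0043×35.1) = 132.7 Ω
P = I²R = (17.6)² × 132.7 = 41100 W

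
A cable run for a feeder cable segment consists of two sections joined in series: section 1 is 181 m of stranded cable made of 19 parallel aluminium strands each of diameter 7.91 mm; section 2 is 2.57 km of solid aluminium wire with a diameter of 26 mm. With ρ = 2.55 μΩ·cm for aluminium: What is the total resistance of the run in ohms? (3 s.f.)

0.128 Ω

ρ = 2.55 μΩ·cm = 2.55×10^-8 Ω·m
Section 1: A_strand = π(3.9550e-03)² = 4.914e-05 m²; R₁ = ρL/(N·A_s) = (2.55×10^-8)(181)/(19×4.914e-05) = 0.004943 Ω
Section 2: A = π(d/2)² = π(1.3000e-02 m)² = 5.309e-04 m²
R₂ = (2.55×10^-8)(2570)/(5.309e-04) = 0.1234 Ω
R = R₁ + R₂ = 0.128 Ω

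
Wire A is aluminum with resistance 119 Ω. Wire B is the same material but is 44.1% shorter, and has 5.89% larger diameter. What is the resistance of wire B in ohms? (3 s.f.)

R ∝ L/d², so R_B/R_A = (1 − 44.1/100) × (1 + 5.89/100)⁻²
= 0.559 × 0.8919 = 0.4985
R_B = 0.4985 × 119 = 59.3 Ω

59.3 Ω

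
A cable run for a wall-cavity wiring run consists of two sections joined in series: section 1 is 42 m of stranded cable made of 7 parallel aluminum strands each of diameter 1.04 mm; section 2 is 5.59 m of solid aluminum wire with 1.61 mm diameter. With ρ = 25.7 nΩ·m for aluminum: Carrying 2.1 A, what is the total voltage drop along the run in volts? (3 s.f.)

0.529 V

ρ = 25.7 nΩ·m = 2.57×10^-8 Ω·m
Section 1: A_strand = π(5.2000e-04)² = 8.495e-07 m²; R₁ = ρL/(N·A_s) = (2.57×10^-8)(42)/(7×8.495e-07) = 0.1815 Ω
Section 2: A = π(d/2)² = π(8.0500e-04 m)² = 2.036e-06 m²
R₂ = (2.57×10^-8)(5.59)/(2.036e-06) = 0.07057 Ω
R = R₁ + R₂ = 0.2521 Ω
V = IR = 2.1 × 0.2521 = 0.529 V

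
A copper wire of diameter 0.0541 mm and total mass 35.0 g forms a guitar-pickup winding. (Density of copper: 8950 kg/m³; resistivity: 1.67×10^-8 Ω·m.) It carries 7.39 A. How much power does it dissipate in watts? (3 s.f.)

6.75×10^5 W

A = π(d/2)² = π(2.7050e-05 m)² = 2.2987e-09 m²
L = m/(density·A) = 0.035/(8950×2.2987e-09) = 1701 m
R = ρL/A = (1.67×10^-8)(1701)/(2.2987e-09) = 12360 Ω
P = I²R = (7.39)² × 12360 = 6.75×10^5 W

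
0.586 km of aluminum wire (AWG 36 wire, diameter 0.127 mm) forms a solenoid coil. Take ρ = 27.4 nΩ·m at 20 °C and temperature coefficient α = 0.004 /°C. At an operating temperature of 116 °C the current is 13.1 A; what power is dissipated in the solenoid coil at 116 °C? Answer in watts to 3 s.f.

3.01×10^5 W

ρ = 27.4 nΩ·m = 2.74×10^-8 Ω·m
A = π(0.127/2 mm)² = π(6.3500e-05 m)² = 1.267e-08 m²
R₍20₎ = ρL/A = (2.74×10^-8)(586)/(1.267e-08) = 1268 Ω
R₍116₎ = R₍20₎(1 + αΔT) = 1268 × (1 + 0.004×96) = 1754 Ω
P = I²R = (13.1)² × 1754 = 3.01×10^5 W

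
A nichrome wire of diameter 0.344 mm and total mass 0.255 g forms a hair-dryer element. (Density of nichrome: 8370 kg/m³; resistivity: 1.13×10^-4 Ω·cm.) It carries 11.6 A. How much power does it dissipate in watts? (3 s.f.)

536 W

ρ = 1.13×10^-4 Ω·cm = 1.13×10^-6 Ω·m
A = π(d/2)² = π(1.7200e-04 m)² = 9.2941e-08 m²
L = m/(density·A) = 2.550×10^-4/(8370×9.2941e-08) = 0.3278 m
R = ρL/A = (1.13×10^-6)(0.3278)/(9.2941e-08) = 3.985 Ω
P = I²R = (11.6)² × 3.985 = 536 W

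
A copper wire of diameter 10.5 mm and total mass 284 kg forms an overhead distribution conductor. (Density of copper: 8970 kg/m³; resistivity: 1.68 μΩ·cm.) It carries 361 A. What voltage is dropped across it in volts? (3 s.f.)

25.6 V

ρ = 1.68 μΩ·cm = 1.68×10^-8 Ω·m
A = π(d/2)² = π(5.2500e-03 m)² = 8.6590e-05 m²
L = m/(density·A) = 284/(8970×8.6590e-05) = 365.6 m
R = ρL/A = (1.68×10^-8)(365.6)/(8.6590e-05) = 0.07094 Ω
V = IR = 361 × 0.07094 = 25.6 V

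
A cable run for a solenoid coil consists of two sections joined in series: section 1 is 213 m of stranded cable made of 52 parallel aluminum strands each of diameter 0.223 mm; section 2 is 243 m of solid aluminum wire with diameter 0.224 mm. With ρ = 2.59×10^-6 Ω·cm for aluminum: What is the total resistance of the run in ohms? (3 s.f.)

ρ = 2.59×10^-6 Ω·cm = 2.59×10^-8 Ω·m
Section 1: A_strand = π(1.1150e-04)² = 3.906e-08 m²; R₁ = ρL/(N·A_s) = (2.59×10^-8)(213)/(52×3.906e-08) = 2.716 Ω
Section 2: A = π(d/2)² = π(1.1200e-04 m)² = 3.941e-08 m²
R₂ = (2.59×10^-8)(243)/(3.941e-08) = 159.7 Ω
R = R₁ + R₂ = 162 Ω

162 Ω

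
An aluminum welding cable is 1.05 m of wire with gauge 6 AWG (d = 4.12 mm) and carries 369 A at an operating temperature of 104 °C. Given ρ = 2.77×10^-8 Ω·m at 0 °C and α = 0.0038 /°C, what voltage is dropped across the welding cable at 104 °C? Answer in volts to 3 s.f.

1.12 V

A = π(4.12/2 mm)² = π(2.0600e-03 m)² = 1.333e-05 m²
R₍0₎ = ρL/A = (2.77×10^-8)(1.05)/(1.333e-05) = 0.002182 Ω
R₍104₎ = R₍0₎(1 + αΔT) = 0.002182 × (1 + 0.0038×104) = 0.003044 Ω
V = IR = 369 × 0.003044 = 1.12 V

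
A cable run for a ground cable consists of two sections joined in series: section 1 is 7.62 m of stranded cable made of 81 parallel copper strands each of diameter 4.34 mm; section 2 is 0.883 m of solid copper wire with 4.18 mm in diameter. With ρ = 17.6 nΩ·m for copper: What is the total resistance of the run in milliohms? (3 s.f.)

ρ = 17.6 nΩ·m = 1.76×10^-8 Ω·m
Section 1: A_strand = π(2.1700e-03)² = 1.479e-05 m²; R₁ = ρL/(N·A_s) = (1.76×10^-8)(7.62)/(81×1.479e-05) = 1.119×10^-4 Ω
Section 2: A = π(d/2)² = π(2.0900e-03 m)² = 1.372e-05 m²
R₂ = (1.76×10^-8)(0.883)/(1.372e-05) = 0.001132 Ω
R = R₁ + R₂ = 1.24 mΩ

1.24 mΩ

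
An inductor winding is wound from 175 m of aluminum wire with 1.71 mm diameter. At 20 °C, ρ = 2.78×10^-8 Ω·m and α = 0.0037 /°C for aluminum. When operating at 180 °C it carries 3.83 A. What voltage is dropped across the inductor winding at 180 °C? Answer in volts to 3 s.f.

A = π(d/2)² = π(8.5500e-04 m)² = 2.297e-06 m²
R₍20₎ = ρL/A = (2.78×10^-8)(175)/(2.297e-06) = 2.118 Ω
R₍180₎ = R₍20₎(1 + αΔT) = 2.118 × (1 + 0.0037×160) = 3.372 Ω
V = IR = 3.83 × 3.372 = 12.9 V

12.9 V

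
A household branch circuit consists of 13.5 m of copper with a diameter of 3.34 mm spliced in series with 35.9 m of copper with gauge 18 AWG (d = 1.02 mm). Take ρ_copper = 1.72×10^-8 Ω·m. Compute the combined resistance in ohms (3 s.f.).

Segment 1: A = π(d/2)² = π(1.6700e-03 m)² = 8.762e-06 m²
R₁ = ρL/A = (1.72×10^-8)(13.5)/(8.762e-06) = 0.0265 Ω
Segment 2: A = π(1.02/2 mm)² = π(5.1000e-04 m)² = 8.171e-07 m²
R₂ = (1.72×10^-8)(35.9)/(8.171e-07) = 0.7557 Ω
R = R₁ + R₂ = 0.782 Ω

0.782 Ω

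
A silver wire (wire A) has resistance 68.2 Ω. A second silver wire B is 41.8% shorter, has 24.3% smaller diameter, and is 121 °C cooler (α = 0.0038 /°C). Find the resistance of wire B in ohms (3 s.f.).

R ∝ ρL/d² with ρ ∝ (1+αΔT), so R_B/R_A = (1 − 41.8/100) × (1 − 24.3/100)⁻² × (1 − 0.0038×121)
= 0.582 × 1.745 × 0.5402 = 0.5486
R_B = 0.5486 × 68.2 = 37.4 Ω

37.4 Ω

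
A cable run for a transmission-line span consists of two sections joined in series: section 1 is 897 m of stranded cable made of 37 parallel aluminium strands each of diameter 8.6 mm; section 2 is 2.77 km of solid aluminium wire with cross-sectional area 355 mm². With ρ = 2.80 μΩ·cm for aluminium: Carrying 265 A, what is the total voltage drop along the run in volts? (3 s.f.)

ρ = 2.80 μΩ·cm = 2.80×10^-8 Ω·m
Section 1: A_strand = π(4.3000e-03)² = 5.809e-05 m²; R₁ = ρL/(N·A_s) = (2.80×10^-8)(897)/(37×5.809e-05) = 0.01169 Ω
Section 2: A = 355 mm² = 3.550e-04 m²
R₂ = (2.80×10^-8)(2770)/(3.550e-04) = 0.2185 Ω
R = R₁ + R₂ = 0.2302 Ω
V = IR = 265 × 0.2302 = 61.0 V

61.0 V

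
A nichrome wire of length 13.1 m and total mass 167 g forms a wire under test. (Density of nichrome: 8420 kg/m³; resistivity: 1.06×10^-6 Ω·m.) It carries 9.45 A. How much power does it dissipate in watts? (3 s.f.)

A = m/(density·L) = 0.167/(8420×13.1) = 1.5140e-06 m²
R = ρL/A = (1.06×10^-6)(13.1)/(1.5140e-06) = 9.172 Ω
P = I²R = (9.45)² × 9.172 = 819 W

819 W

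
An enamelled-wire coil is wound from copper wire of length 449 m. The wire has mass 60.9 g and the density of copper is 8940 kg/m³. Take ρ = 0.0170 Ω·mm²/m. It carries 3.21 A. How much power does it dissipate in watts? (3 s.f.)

ρ = 0.0170 Ω·mm²/m = 1.70×10^-8 Ω·m
A = m/(density·L) = 0.0609/(8940×449) = 1.5172e-08 m²
R = ρL/A = (1.70×10^-8)(449)/(1.5172e-08) = 503.1 Ω
P = I²R = (3.21)² × 503.1 = 5180 W

5180 W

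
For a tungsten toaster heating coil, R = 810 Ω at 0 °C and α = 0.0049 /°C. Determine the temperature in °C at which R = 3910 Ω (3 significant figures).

781 °C

R = R₀(1 + α(T − T₀)) ⇒ T = T₀ + (R/R₀ − 1)/α
T = 0 + (3910/810 − 1)/0.0049 = 0 + (3.827)/0.0049 = 781 °C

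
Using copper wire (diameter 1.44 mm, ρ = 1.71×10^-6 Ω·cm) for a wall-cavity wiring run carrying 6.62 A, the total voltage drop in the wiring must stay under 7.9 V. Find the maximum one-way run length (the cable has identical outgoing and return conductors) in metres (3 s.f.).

56.8 m

ρ = 1.71×10^-6 Ω·cm = 1.71×10^-8 Ω·m
A = π(d/2)² = π(7.2000e-04 m)² = 1.629e-06 m²
L_max = V_max·A/(2·ρI) = (7.9)(1.629e-06)/(2×1.71×10^-8×6.62) = 56.8 m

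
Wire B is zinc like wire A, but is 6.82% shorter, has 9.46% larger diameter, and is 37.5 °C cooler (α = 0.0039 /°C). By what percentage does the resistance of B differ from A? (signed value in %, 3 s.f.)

-33.6%

R ∝ ρL/d² with ρ ∝ (1+αΔT), so R_B/R_A = (1 − 6.82/100) × (1 + 9.46/100)⁻² × (1 − 0.0039×37.5)
= 0.9318 × 0.8346 × 0.8538 = 0.664
(R_B − R_A)/R_A = 0.664 − 1 = -33.6%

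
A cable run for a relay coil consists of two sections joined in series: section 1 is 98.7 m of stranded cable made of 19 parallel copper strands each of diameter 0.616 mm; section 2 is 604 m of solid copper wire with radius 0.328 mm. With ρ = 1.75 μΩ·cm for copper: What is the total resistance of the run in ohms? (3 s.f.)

ρ = 1.75 μΩ·cm = 1.75×10^-8 Ω·m
Section 1: A_strand = π(3.0800e-04)² = 2.980e-07 m²; R₁ = ρL/(N·A_s) = (1.75×10^-8)(98.7)/(19×2.980e-07) = 0.305 Ω
Section 2: A = πr² = π(3.2800e-04 m)² = 3.380e-07 m²
R₂ = (1.75×10^-8)(604)/(3.380e-07) = 31.27 Ω
R = R₁ + R₂ = 31.6 Ω

31.6 Ω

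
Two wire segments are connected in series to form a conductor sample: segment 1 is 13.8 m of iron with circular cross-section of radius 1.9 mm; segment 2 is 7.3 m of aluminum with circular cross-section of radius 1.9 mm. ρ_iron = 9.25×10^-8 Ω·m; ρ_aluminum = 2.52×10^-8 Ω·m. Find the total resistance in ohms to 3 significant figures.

0.129 Ω

Segment 1: A = πr² = π(1.9000e-03 m)² = 1.134e-05 m²
R₁ = ρL/A = (9.25×10^-8)(13.8)/(1.134e-05) = 0.1126 Ω
R₂ = (2.52×10^-8)(7.3)/(1.134e-05) = 0.01622 Ω
R = R₁ + R₂ = 0.129 Ω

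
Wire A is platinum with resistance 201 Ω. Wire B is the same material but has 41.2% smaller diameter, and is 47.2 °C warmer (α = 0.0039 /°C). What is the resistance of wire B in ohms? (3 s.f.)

R ∝ ρL/d² with ρ ∝ (1+αΔT), so R_B/R_A = (1 − 41.2/100)⁻² × (1 + 0.0039×47.2)
= 2.892 × 1.184 = 3.425
R_B = 3.425 × 201 = 688 Ω

688 Ω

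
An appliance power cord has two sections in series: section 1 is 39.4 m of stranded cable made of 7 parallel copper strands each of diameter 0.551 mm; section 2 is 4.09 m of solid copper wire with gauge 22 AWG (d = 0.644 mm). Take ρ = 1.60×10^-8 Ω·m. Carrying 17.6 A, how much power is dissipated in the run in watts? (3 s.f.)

179 W

Section 1: A_strand = π(2.7550e-04)² = 2.384e-07 m²; R₁ = ρL/(N·A_s) = (1.60×10^-8)(39.4)/(7×2.384e-07) = 0.3777 Ω
Section 2: A = π(0.644/2 mm)² = π(3.2200e-04 m)² = 3.257e-07 m²
R₂ = (1.60×10^-8)(4.09)/(3.257e-07) = 0.2009 Ω
R = R₁ + R₂ = 0.5786 Ω
P = I²R = (17.6)² × 0.5786 = 179 W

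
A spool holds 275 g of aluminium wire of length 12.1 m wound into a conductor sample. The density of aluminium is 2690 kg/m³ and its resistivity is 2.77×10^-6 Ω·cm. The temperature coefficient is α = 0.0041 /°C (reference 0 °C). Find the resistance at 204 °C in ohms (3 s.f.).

0.0729 Ω

ρ = 2.77×10^-6 Ω·cm = 2.77×10^-8 Ω·m
A = m/(density·L) = 0.275/(2690×12.1) = 8.4488e-06 m²
R = ρL/A = (2.77×10^-8)(12.1)/(8.4488e-06) = 0.03967 Ω
R(204 °C) = 0.03967 × (1 + 0.0041×204) = 0.0729 Ω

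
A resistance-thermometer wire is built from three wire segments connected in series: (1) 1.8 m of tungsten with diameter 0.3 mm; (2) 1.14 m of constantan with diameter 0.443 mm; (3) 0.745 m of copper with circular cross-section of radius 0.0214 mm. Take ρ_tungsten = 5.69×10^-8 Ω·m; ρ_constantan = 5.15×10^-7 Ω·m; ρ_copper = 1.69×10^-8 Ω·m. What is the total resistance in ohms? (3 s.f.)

Seg 1: A = π(d/2)² = π(1.5000e-04 m)² = 7.069e-08 m²
R_1 = (5.69×10^-8)(1.8)/(7.069e-08) = 1.449 Ω
Seg 2: A = π(d/2)² = π(2.2150e-04 m)² = 1.541e-07 m²
R_2 = (5.15×10^-7)(1.14)/(1.541e-07) = 3.809 Ω
Seg 3: A = πr² = π(2.1400e-05 m)² = 1.439e-09 m²
R_3 = (1.69×10^-8)(0.745)/(1.439e-09) = 8.751 Ω
R_total = R_1 + R_2 + R_3 = 14.0 Ω

14.0 Ω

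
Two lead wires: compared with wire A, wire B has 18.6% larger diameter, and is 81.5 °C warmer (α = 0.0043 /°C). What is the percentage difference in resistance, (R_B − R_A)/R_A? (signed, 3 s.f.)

-3.99%

R ∝ ρL/d² with ρ ∝ (1+αΔT), so R_B/R_A = (1 + 18.6/100)⁻² × (1 + 0.0043×81.5)
= 0.7109 × 1.35 = 0.9601
(R_B − R_A)/R_A = 0.9601 − 1 = -3.99%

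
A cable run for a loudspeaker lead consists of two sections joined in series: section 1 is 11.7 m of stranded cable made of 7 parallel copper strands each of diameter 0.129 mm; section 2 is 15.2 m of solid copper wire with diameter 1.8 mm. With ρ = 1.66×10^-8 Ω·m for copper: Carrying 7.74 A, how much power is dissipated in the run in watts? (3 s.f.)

Section 1: A_strand = π(6.4500e-05)² = 1.307e-08 m²; R₁ = ρL/(N·A_s) = (1.66×10^-8)(11.7)/(7×1.307e-08) = 2.123 Ω
Section 2: A = π(d/2)² = π(9.0000e-04 m)² = 2.545e-06 m²
R₂ = (1.66×10^-8)(15.2)/(2.545e-06) = 0.09916 Ω
R = R₁ + R₂ = 2.222 Ω
P = I²R = (7.74)² × 2.222 = 133 W

133 W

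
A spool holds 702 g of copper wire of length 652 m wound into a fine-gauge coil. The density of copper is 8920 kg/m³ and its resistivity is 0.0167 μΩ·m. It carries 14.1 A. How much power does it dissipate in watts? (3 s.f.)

17900 W

ρ = 0.0167 μΩ·m = 1.67×10^-8 Ω·m
A = m/(density·L) = 0.702/(8920×652) = 1.2070e-07 m²
R = ρL/A = (1.67×10^-8)(652)/(1.2070e-07) = 90.21 Ω
P = I²R = (14.1)² × 90.21 = 17900 W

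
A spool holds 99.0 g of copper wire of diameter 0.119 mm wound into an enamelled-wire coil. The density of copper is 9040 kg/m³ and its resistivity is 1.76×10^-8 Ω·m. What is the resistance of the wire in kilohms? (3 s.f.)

1.56 kΩ

A = π(d/2)² = π(5.9500e-05 m)² = 1.1122e-08 m²
L = m/(density·A) = 0.099/(9040×1.1122e-08) = 984.7 m
R = ρL/A = (1.76×10^-8)(984.7)/(1.1122e-08) = 1.56 kΩ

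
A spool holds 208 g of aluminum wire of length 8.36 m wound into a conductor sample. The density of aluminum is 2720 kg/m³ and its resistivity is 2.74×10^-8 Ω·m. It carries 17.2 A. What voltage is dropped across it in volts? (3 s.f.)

A = m/(density·L) = 0.208/(2720×8.36) = 9.1472e-06 m²
R = ρL/A = (2.74×10^-8)(8.36)/(9.1472e-06) = 0.02504 Ω
V = IR = 17.2 × 0.02504 = 0.431 V

0.431 V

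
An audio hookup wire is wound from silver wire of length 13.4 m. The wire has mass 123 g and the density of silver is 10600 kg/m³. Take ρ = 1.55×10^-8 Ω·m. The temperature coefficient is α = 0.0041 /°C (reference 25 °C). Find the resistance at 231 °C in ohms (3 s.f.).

A = m/(density·L) = 0.123/(10600×13.4) = 8.6595e-07 m²
R = ρL/A = (1.55×10^-8)(13.4)/(8.6595e-07) = 0.2399 Ω
R(231 °C) = 0.2399 × (1 + 0.0041×206) = 0.442 Ω

0.442 Ω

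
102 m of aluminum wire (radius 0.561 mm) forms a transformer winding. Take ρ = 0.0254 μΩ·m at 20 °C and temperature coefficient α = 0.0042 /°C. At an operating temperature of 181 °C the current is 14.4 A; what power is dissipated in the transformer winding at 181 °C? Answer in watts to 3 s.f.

ρ = 0.0254 μΩ·m = 2.54×10^-8 Ω·m
A = πr² = π(5.6100e-04 m)² = 9.887e-07 m²
R₍20₎ = ρL/A = (2.54×10^-8)(102)/(9.887e-07) = 2.62 Ω
R₍181₎ = R₍20₎(1 + αΔT) = 2.62 × (1 + 0.0042×161) = 4.392 Ω
P = I²R = (14.4)² × 4.392 = 911 W

911 W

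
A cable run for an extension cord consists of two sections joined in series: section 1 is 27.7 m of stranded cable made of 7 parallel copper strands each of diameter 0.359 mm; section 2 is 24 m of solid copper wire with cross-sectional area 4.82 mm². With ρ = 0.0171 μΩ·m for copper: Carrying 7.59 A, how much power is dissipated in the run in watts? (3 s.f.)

ρ = 0.0171 μΩ·m = 1.71×10^-8 Ω·m
Section 1: A_strand = π(1.7950e-04)² = 1.012e-07 m²; R₁ = ρL/(N·A_s) = (1.71×10^-8)(27.7)/(7×1.012e-07) = 0.6685 Ω
Section 2: A = 4.82 mm² = 4.820e-06 m²
R₂ = (1.71×10^-8)(24)/(4.820e-06) = 0.08515 Ω
R = R₁ + R₂ = 0.7536 Ω
P = I²R = (7.59)² × 0.7536 = 43.4 W

43.4 W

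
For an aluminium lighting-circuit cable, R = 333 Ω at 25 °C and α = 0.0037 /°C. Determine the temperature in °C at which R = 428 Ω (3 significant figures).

102 °C

R = R₀(1 + α(T − T₀)) ⇒ T = T₀ + (R/R₀ − 1)/α
T = 25 + (428/333 − 1)/0.0037 = 25 + (0.2853)/0.0037 = 102 °C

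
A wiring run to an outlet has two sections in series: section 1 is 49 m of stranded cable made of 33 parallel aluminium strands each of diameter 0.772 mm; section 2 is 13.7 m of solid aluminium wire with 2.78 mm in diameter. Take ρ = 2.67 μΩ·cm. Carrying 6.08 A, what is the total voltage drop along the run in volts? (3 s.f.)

0.881 V

ρ = 2.67 μΩ·cm = 2.67×10^-8 Ω·m
Section 1: A_strand = π(3.8600e-04)² = 4.681e-07 m²; R₁ = ρL/(N·A_s) = (2.67×10^-8)(49)/(33×4.681e-07) = 0.0847 Ω
Section 2: A = π(d/2)² = π(1.3900e-03 m)² = 6.070e-06 m²
R₂ = (2.67×10^-8)(13.7)/(6.070e-06) = 0.06026 Ω
R = R₁ + R₂ = 0.145 Ω
V = IR = 6.08 × 0.145 = 0.881 V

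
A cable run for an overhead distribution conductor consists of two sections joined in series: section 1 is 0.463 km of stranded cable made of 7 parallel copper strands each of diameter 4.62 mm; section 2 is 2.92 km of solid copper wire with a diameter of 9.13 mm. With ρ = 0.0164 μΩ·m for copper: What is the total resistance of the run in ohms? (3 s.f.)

0.796 Ω

ρ = 0.0164 μΩ·m = 1.64×10^-8 Ω·m
Section 1: A_strand = π(2.3100e-03)² = 1.676e-05 m²; R₁ = ρL/(N·A_s) = (1.64×10^-8)(463)/(7×1.676e-05) = 0.06471 Ω
Section 2: A = π(d/2)² = π(4.5650e-03 m)² = 6.547e-05 m²
R₂ = (1.64×10^-8)(2920)/(6.547e-05) = 0.7315 Ω
R = R₁ + R₂ = 0.796 Ω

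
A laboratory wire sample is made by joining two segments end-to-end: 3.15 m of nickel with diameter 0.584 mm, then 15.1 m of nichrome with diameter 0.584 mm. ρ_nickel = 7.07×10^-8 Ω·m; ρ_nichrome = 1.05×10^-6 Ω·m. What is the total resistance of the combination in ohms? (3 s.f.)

60.0 Ω

Segment 1: A = π(d/2)² = π(2.9200e-04 m)² = 2.679e-07 m²
R₁ = ρL/A = (7.07×10^-8)(3.15)/(2.679e-07) = 0.8314 Ω
R₂ = (1.05×10^-6)(15.1)/(2.679e-07) = 59.19 Ω
R = R₁ + R₂ = 60.0 Ω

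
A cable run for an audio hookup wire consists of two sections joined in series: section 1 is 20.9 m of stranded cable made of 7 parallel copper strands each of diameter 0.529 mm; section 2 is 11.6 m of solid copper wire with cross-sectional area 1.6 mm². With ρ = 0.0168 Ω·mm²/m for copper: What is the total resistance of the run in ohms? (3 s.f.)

0.350 Ω

ρ = 0.0168 Ω·mm²/m = 1.68×10^-8 Ω·m
Section 1: A_strand = π(2.6450e-04)² = 2.198e-07 m²; R₁ = ρL/(N·A_s) = (1.68×10^-8)(20.9)/(7×2.198e-07) = 0.2282 Ω
Section 2: A = 1.6 mm² = 1.600e-06 m²
R₂ = (1.68×10^-8)(11.6)/(1.600e-06) = 0.1218 Ω
R = R₁ + R₂ = 0.350 Ω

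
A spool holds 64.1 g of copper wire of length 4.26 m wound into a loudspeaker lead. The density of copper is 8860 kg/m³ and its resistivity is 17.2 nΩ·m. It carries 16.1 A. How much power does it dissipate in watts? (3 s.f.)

11.2 W

ρ = 17.2 nΩ·m = 1.72×10^-8 Ω·m
A = m/(density·L) = 0.0641/(8860×4.26) = 1.6983e-06 m²
R = ρL/A = (1.72×10^-8)(4.26)/(1.6983e-06) = 0.04314 Ω
P = I²R = (16.1)² × 0.04314 = 11.2 W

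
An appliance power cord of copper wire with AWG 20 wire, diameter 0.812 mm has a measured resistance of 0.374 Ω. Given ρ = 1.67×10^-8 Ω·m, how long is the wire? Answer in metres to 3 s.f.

A = π(0.812/2 mm)² = π(4.0600e-04 m)² = 5.178e-07 m²
L = RA/ρ = (0.374)(5.178e-07)/(1.67×10^-8) = 11.6 m

11.6 m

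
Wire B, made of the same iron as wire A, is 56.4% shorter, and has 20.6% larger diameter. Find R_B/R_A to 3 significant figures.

0.300

R ∝ L/d², so R_B/R_A = (1 − 56.4/100) × (1 + 20.6/100)⁻²
= 0.436 × 0.6875 = 0.300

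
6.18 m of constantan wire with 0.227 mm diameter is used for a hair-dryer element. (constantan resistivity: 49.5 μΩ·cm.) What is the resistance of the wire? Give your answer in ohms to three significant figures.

75.6 Ω

ρ = 49.5 μΩ·cm = 4.95×10^-7 Ω·m
A = π(d/2)² = π(1.1350e-04 m)² = 4.047e-08 m²
R = ρL/A = (4.95×10^-7)(6.18 m)/(4.047e-08 m²) = 75.6 Ω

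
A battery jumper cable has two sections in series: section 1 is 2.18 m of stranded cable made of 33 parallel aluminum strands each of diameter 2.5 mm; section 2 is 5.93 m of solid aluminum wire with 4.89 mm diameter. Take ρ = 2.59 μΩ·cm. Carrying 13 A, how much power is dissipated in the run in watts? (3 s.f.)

1.44 W

ρ = 2.59 μΩ·cm = 2.59×10^-8 Ω·m
Section 1: A_strand = π(1.2500e-03)² = 4.909e-06 m²; R₁ = ρL/(N·A_s) = (2.59×10^-8)(2.18)/(33×4.909e-06) = 3.486×10^-4 Ω
Section 2: A = π(d/2)² = π(2.4450e-03 m)² = 1.878e-05 m²
R₂ = (2.59×10^-8)(5.93)/(1.878e-05) = 0.008178 Ω
R = R₁ + R₂ = 0.008527 Ω
P = I²R = (13)² × 0.008527 = 1.44 W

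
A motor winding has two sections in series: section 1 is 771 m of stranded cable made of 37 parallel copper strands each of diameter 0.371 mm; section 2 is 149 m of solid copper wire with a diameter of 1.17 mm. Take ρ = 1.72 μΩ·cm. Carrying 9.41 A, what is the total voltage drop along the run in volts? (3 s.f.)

53.6 V

ρ = 1.72 μΩ·cm = 1.72×10^-8 Ω·m
Section 1: A_strand = π(1.8550e-04)² = 1.081e-07 m²; R₁ = ρL/(N·A_s) = (1.72×10^-8)(771)/(37×1.081e-07) = 3.315 Ω
Section 2: A = π(d/2)² = π(5.8500e-04 m)² = 1.075e-06 m²
R₂ = (1.72×10^-8)(149)/(1.075e-06) = 2.384 Ω
R = R₁ + R₂ = 5.699 Ω
V = IR = 9.41 × 5.699 = 53.6 V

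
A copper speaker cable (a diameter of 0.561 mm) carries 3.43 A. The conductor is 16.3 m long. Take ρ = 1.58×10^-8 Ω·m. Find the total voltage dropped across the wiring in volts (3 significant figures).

3.57 V

A = π(d/2)² = π(2.8050e-04 m)² = 2.472e-07 m²
R = ρL/A = (1.58×10^-8)(16.3)/(2.472e-07) = 1.042 Ω
V = IR = 3.43 × 1.042 = 3.57 V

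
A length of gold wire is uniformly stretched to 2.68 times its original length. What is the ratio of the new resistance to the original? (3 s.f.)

Volume constant ⇒ A' = A/k with k = 2.68. R' = ρ(kL)/(A/k) = k²R.
Factor = 7.18

7.18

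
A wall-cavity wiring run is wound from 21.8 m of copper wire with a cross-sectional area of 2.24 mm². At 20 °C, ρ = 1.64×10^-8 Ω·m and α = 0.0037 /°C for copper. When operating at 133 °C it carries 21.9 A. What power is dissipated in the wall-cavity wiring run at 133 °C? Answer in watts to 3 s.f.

A = 2.24 mm² = 2.240e-06 m²
R₍20₎ = ρL/A = (1.64×10^-8)(21.8)/(2.240e-06) = 0.1596 Ω
R₍133₎ = R₍20₎(1 + αΔT) = 0.1596 × (1 + 0.0037×113) = 0.2263 Ω
P = I²R = (21.9)² × 0.2263 = 109 W

109 W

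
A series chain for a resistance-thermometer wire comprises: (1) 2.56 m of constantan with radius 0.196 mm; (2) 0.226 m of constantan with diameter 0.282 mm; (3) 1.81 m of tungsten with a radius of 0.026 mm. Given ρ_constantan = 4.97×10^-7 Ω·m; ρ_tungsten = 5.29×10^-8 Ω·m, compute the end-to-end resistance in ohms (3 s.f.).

Seg 1: A = πr² = π(1.9600e-04 m)² = 1.207e-07 m²
R_1 = (4.97×10^-7)(2.56)/(1.207e-07) = 10.54 Ω
Seg 2: A = π(d/2)² = π(1.4100e-04 m)² = 6.246e-08 m²
R_2 = (4.97×10^-7)(0.226)/(6.246e-08) = 1.798 Ω
Seg 3: A = πr² = π(2.6000e-05 m)² = 2.124e-09 m²
R_3 = (5.29×10^-8)(1.81)/(2.124e-09) = 45.09 Ω
R_total = R_1 + R_2 + R_3 = 57.4 Ω

57.4 Ω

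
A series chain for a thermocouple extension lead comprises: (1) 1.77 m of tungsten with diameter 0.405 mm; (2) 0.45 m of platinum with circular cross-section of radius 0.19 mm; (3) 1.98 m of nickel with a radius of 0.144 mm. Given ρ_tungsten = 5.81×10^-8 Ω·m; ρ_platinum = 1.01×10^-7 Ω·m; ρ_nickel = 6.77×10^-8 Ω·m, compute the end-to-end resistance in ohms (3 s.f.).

Seg 1: A = π(d/2)² = π(2.0250e-04 m)² = 1.288e-07 m²
R_1 = (5.81×10^-8)(1.77)/(1.288e-07) = 0.7983 Ω
Seg 2: A = πr² = π(1.9000e-04 m)² = 1.134e-07 m²
R_2 = (1.01×10^-7)(0.45)/(1.134e-07) = 0.4008 Ω
Seg 3: A = πr² = π(1.4400e-04 m)² = 6.514e-08 m²
R_3 = (6.77×10^-8)(1.98)/(6.514e-08) = 2.058 Ω
R_total = R_1 + R_2 + R_3 = 3.26 Ω

3.26 Ω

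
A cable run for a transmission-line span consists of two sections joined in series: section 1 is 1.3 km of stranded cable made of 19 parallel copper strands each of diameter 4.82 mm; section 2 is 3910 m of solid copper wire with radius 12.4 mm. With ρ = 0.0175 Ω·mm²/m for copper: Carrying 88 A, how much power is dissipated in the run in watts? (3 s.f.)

1610 W

ρ = 0.0175 Ω·mm²/m = 1.75×10^-8 Ω·m
Section 1: A_strand = π(2.4100e-03)² = 1.825e-05 m²; R₁ = ρL/(N·A_s) = (1.75×10^-8)(1300)/(19×1.825e-05) = 0.06562 Ω
Section 2: A = πr² = π(1.2400e-02 m)² = 4.831e-04 m²
R₂ = (1.75×10^-8)(3910)/(4.831e-04) = 0.1417 Ω
R = R₁ + R₂ = 0.2073 Ω
P = I²R = (88)² × 0.2073 = 1610 W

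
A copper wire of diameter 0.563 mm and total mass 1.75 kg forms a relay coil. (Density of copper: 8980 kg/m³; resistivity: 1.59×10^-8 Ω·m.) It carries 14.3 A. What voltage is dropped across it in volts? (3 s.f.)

A = π(d/2)² = π(2.8150e-04 m)² = 2.4895e-07 m²
L = m/(density·A) = 1.75/(8980×2.4895e-07) = 782.8 m
R = ρL/A = (1.59×10^-8)(782.8)/(2.4895e-07) = 50 Ω
V = IR = 14.3 × 50 = 715 V

715 V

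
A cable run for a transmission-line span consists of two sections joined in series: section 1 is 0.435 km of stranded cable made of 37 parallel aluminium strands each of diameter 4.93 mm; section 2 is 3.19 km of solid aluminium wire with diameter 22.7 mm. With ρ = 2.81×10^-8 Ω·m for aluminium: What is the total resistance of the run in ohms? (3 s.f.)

Section 1: A_strand = π(2.4650e-03)² = 1.909e-05 m²; R₁ = ρL/(N·A_s) = (2.81×10^-8)(435)/(37×1.909e-05) = 0.01731 Ω
Section 2: A = π(d/2)² = π(1.1350e-02 m)² = 4.047e-04 m²
R₂ = (2.81×10^-8)(3190)/(4.047e-04) = 0.2215 Ω
R = R₁ + R₂ = 0.239 Ω

0.239 Ω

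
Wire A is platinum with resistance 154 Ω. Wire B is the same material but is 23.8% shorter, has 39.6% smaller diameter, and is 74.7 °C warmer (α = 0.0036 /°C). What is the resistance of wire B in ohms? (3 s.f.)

408 Ω

R ∝ ρL/d² with ρ ∝ (1+αΔT), so R_B/R_A = (1 − 23.8/100) × (1 − 39.6/100)⁻² × (1 + 0.0036×74.7)
= 0.762 × 2.741 × 1.269 = 2.65
R_B = 2.65 × 154 = 408 Ω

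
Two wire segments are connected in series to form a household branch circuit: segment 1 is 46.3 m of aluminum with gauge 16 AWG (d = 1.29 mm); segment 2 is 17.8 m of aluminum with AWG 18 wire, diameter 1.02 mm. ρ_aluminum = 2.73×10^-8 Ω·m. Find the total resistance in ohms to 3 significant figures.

1.56 Ω

Segment 1: A = π(1.29/2 mm)² = π(6.4500e-04 m)² = 1.307e-06 m²
R₁ = ρL/A = (2.73×10^-8)(46.3)/(1.307e-06) = 0.9671 Ω
Segment 2: A = π(1.02/2 mm)² = π(5.1000e-04 m)² = 8.171e-07 m²
R₂ = (2.73×10^-8)(17.8)/(8.171e-07) = 0.5947 Ω
R = R₁ + R₂ = 1.56 Ω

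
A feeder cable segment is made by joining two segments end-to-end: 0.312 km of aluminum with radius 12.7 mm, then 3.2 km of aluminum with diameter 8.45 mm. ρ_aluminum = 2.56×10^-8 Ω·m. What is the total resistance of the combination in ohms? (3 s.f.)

1.48 Ω

Segment 1: A = πr² = π(1.2700e-02 m)² = 5.067e-04 m²
R₁ = ρL/A = (2.56×10^-8)(312)/(5.067e-04) = 0.01576 Ω
Segment 2: A = π(d/2)² = π(4.2250e-03 m)² = 5.608e-05 m²
R₂ = (2.56×10^-8)(3200)/(5.608e-05) = 1.461 Ω
R = R₁ + R₂ = 1.48 Ω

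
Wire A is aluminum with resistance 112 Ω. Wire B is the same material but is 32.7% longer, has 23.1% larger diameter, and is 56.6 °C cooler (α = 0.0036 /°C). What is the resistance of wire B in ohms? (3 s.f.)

78.1 Ω

R ∝ ρL/d² with ρ ∝ (1+αΔT), so R_B/R_A = (1 + 32.7/100) × (1 + 23.1/100)⁻² × (1 − 0.0036×56.6)
= 1.327 × 0.6599 × 0.7962 = 0.6973
R_B = 0.6973 × 112 = 78.1 Ω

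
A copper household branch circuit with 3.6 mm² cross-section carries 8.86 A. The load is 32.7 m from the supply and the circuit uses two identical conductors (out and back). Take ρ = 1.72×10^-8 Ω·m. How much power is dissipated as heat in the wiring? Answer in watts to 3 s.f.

24.5 W

A = 3.6 mm² = 3.600e-06 m²
Total conductor length (both ways) L = 2 × 32.7 = 65.4 m
R = ρL/A = (1.72×10^-8)(65.4)/(3.600e-06) = 0.3125 Ω
P = I²R = (8.86)² × 0.3125 = 24.5 W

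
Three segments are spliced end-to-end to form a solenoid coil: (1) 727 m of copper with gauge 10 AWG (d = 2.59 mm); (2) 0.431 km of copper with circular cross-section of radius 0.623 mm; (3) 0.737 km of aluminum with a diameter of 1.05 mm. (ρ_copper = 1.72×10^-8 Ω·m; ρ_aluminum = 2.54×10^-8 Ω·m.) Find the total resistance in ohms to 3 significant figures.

30.1 Ω

Seg 1: A = π(2.59/2 mm)² = π(1.2950e-03 m)² = 5.269e-06 m²
R_1 = (1.72×10^-8)(727)/(5.269e-06) = 2.373 Ω
Seg 2: A = πr² = π(6.2300e-04 m)² = 1.219e-06 m²
R_2 = (1.72×10^-8)(431)/(1.219e-06) = 6.08 Ω
Seg 3: A = π(d/2)² = π(5.2500e-04 m)² = 8.659e-07 m²
R_3 = (2.54×10^-8)(737)/(8.659e-07) = 21.62 Ω
R_total = R_1 + R_2 + R_3 = 30.1 Ω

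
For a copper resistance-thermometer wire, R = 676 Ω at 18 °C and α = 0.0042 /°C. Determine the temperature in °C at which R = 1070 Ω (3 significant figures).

R = R₀(1 + α(T − T₀)) ⇒ T = T₀ + (R/R₀ − 1)/α
T = 18 + (1070/676 − 1)/0.0042 = 18 + (0.5828)/0.0042 = 157 °C

157 °C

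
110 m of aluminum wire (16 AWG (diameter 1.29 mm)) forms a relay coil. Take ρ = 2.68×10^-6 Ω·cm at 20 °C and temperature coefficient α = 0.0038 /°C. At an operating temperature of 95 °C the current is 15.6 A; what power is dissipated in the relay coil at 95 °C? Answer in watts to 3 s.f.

705 W

ρ = 2.68×10^-6 Ω·cm = 2.68×10^-8 Ω·m
A = π(1.29/2 mm)² = π(6.4500e-04 m)² = 1.307e-06 m²
R₍20₎ = ρL/A = (2.68×10^-8)(110)/(1.307e-06) = 2.256 Ω
R₍95₎ = R₍20₎(1 + αΔT) = 2.256 × (1 + 0.0038×75) = 2.898 Ω
P = I²R = (15.6)² × 2.898 = 705 W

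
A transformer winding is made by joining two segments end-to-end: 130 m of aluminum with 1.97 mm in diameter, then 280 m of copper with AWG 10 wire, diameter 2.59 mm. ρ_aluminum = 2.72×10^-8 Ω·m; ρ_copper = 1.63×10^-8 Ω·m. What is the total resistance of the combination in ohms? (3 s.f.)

Segment 1: A = π(d/2)² = π(9.8500e-04 m)² = 3.048e-06 m²
R₁ = ρL/A = (2.72×10^-8)(130)/(3.048e-06) = 1.16 Ω
Segment 2: A = π(2.59/2 mm)² = π(1.2950e-03 m)² = 5.269e-06 m²
R₂ = (1.63×10^-8)(280)/(5.269e-06) = 0.8663 Ω
R = R₁ + R₂ = 2.03 Ω

2.03 Ω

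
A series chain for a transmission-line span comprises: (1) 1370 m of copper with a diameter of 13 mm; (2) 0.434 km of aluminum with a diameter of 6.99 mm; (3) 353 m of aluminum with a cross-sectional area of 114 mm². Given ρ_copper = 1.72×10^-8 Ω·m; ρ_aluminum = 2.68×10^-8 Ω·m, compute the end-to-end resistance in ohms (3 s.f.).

Seg 1: A = π(d/2)² = π(6.5000e-03 m)² = 1.327e-04 m²
R_1 = (1.72×10^-8)(1370)/(1.327e-04) = 0.1775 Ω
Seg 2: A = π(d/2)² = π(3.4950e-03 m)² = 3.837e-05 m²
R_2 = (2.68×10^-8)(434)/(3.837e-05) = 0.3031 Ω
Seg 3: A = 114 mm² = 1.140e-04 m²
R_3 = (2.68×10^-8)(353)/(1.140e-04) = 0.08299 Ω
R_total = R_1 + R_2 + R_3 = 0.564 Ω

0.564 Ω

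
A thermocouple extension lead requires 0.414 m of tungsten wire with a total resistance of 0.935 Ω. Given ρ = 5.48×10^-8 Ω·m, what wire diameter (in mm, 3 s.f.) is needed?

0.176 mm

A = ρL/R = (5.48×10^-8)(0.414)/(0.935) = 2.426e-08 m²
d = 2√(A/π) = 1.758e-04 m = 0.176 mm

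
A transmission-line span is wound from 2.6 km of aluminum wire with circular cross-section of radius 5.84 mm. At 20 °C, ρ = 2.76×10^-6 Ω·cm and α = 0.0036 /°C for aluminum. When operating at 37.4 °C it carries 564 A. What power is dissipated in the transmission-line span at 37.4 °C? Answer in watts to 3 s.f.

ρ = 2.76×10^-6 Ω·cm = 2.76×10^-8 Ω·m
A = πr² = π(5.8400e-03 m)² = 1.071e-04 m²
R₍20₎ = ρL/A = (2.76×10^-8)(2600)/(1.071e-04) = 0.6697 Ω
R₍37.4₎ = R₍20₎(1 + αΔT) = 0.6697 × (1 + 0.0036×17.4) = 0.7117 Ω
P = I²R = (564)² × 0.7117 = 2.26×10^5 W

2.26×10^5 W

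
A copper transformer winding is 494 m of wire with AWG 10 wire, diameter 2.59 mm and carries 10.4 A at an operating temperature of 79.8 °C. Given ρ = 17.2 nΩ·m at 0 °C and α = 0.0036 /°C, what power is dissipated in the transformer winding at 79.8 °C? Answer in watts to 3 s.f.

ρ = 17.2 nΩ·m = 1.72×10^-8 Ω·m
A = π(2.59/2 mm)² = π(1.2950e-03 m)² = 5.269e-06 m²
R₍0₎ = ρL/A = (1.72×10^-8)(494)/(5.269e-06) = 1.613 Ω
R₍79.8₎ = R₍0₎(1 + αΔT) = 1.613 × (1 + 0.0036×79.8) = 2.076 Ω
P = I²R = (10.4)² × 2.076 = 225 W

225 W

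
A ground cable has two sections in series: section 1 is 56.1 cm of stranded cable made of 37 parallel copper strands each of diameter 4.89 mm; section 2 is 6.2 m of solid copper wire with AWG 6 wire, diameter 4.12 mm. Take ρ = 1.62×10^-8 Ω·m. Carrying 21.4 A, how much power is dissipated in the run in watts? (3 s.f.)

3.46 W

Section 1: A_strand = π(2.4450e-03)² = 1.878e-05 m²; R₁ = ρL/(N·A_s) = (1.62×10^-8)(0.561)/(37×1.878e-05) = 1.308×10^-5 Ω
Section 2: A = π(4.12/2 mm)² = π(2.0600e-03 m)² = 1.333e-05 m²
R₂ = (1.62×10^-8)(6.2)/(1.333e-05) = 0.007534 Ω
R = R₁ + R₂ = 0.007547 Ω
P = I²R = (21.4)² × 0.007547 = 3.46 W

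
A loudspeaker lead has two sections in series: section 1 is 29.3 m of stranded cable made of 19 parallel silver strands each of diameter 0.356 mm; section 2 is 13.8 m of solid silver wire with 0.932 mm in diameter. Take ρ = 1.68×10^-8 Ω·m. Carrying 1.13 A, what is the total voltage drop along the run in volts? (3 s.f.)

0.678 V

Section 1: A_strand = π(1.7800e-04)² = 9.954e-08 m²; R₁ = ρL/(N·A_s) = (1.68×10^-8)(29.3)/(19×9.954e-08) = 0.2603 Ω
Section 2: A = π(d/2)² = π(4.6600e-04 m)² = 6.822e-07 m²
R₂ = (1.68×10^-8)(13.8)/(6.822e-07) = 0.3398 Ω
R = R₁ + R₂ = 0.6001 Ω
V = IR = 1.13 × 0.6001 = 0.678 V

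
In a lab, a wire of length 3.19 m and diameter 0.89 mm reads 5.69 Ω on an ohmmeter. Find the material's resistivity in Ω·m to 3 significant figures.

1.11×10^-6 Ω·m

A = π(d/2)² = π(4.4500e-04 m)² = 6.221e-07 m²
ρ = RA/L = (5.69)(6.221e-07)/(3.19) = 1.11×10^-6 Ω·m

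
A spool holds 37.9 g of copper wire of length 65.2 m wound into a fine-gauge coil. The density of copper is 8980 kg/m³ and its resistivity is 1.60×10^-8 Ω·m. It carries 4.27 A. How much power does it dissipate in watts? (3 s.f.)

A = m/(density·L) = 0.0379/(8980×65.2) = 6.4731e-08 m²
R = ρL/A = (1.60×10^-8)(65.2)/(6.4731e-08) = 16.12 Ω
P = I²R = (4.27)² × 16.12 = 294 W

294 W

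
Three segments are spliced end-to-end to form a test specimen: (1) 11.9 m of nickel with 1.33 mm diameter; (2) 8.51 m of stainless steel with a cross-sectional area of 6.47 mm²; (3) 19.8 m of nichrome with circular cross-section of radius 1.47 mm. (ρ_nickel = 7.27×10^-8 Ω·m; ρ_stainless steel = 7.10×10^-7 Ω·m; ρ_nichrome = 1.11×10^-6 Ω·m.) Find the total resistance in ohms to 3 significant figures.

4.79 Ω

Seg 1: A = π(d/2)² = π(6.6500e-04 m)² = 1.389e-06 m²
R_1 = (7.27×10^-8)(11.9)/(1.389e-06) = 0.6227 Ω
Seg 2: A = 6.47 mm² = 6.470e-06 m²
R_2 = (7.10×10^-7)(8.51)/(6.470e-06) = 0.9339 Ω
Seg 3: A = πr² = π(1.4700e-03 m)² = 6.789e-06 m²
R_3 = (1.11×10^-6)(19.8)/(6.789e-06) = 3.237 Ω
R_total = R_1 + R_2 + R_3 = 4.79 Ω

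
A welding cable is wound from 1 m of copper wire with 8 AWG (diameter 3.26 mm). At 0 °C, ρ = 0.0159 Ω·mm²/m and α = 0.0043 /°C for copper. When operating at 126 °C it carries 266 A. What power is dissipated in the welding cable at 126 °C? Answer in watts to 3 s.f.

208 W

ρ = 0.0159 Ω·mm²/m = 1.59×10^-8 Ω·m
A = π(3.26/2 mm)² = π(1.6300e-03 m)² = 8.347e-06 m²
R₍0₎ = ρL/A = (1.59×10^-8)(1)/(8.347e-06) = 0.001905 Ω
R₍126₎ = R₍0₎(1 + αΔT) = 0.001905 × (1 + 0.0043×126) = 0.002937 Ω
P = I²R = (266)² × 0.002937 = 208 W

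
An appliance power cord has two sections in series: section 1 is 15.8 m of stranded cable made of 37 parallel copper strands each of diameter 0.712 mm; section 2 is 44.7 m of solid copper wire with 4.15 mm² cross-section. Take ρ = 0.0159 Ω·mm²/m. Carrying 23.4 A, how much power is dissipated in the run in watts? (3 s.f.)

103 W

ρ = 0.0159 Ω·mm²/m = 1.59×10^-8 Ω·m
Section 1: A_strand = π(3.5600e-04)² = 3.982e-07 m²; R₁ = ρL/(N·A_s) = (1.59×10^-8)(15.8)/(37×3.982e-07) = 0.01705 Ω
Section 2: A = 4.15 mm² = 4.150e-06 m²
R₂ = (1.59×10^-8)(44.7)/(4.150e-06) = 0.1713 Ω
R = R₁ + R₂ = 0.1883 Ω
P = I²R = (23.4)² × 0.1883 = 103 W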